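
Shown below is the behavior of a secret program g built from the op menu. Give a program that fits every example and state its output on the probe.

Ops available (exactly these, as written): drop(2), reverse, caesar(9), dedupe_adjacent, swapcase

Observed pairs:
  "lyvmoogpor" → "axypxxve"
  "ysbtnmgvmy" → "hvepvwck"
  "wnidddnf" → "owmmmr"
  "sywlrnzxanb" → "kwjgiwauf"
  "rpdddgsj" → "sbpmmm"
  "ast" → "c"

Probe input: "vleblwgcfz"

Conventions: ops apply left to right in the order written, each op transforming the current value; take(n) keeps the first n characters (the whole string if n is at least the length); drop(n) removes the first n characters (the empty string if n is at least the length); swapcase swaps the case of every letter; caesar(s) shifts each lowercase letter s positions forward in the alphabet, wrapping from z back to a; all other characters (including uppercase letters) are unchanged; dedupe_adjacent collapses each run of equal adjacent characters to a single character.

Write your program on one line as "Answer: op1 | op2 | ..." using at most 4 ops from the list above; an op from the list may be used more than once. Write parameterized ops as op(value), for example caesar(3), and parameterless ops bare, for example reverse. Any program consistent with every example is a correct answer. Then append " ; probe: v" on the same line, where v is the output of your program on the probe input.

drop(2) | reverse | caesar(9) ; probe: "iolpfukn"

Check, running the answer program on each example:
  "lyvmoogpor" -> "vmoogpor" -> "ropgoomv" -> "axypxxve"
  "ysbtnmgvmy" -> "btnmgvmy" -> "ymvgmntb" -> "hvepvwck"
  "wnidddnf" -> "idddnf" -> "fndddi" -> "owmmmr"
  "sywlrnzxanb" -> "wlrnzxanb" -> "bnaxznrlw" -> "kwjgiwauf"
  "rpdddgsj" -> "dddgsj" -> "jsgddd" -> "sbpmmm"
  "ast" -> "t" -> "t" -> "c"
  probe: "vleblwgcfz" -> "eblwgcfz" -> "zfcgwlbe" -> "iolpfukn"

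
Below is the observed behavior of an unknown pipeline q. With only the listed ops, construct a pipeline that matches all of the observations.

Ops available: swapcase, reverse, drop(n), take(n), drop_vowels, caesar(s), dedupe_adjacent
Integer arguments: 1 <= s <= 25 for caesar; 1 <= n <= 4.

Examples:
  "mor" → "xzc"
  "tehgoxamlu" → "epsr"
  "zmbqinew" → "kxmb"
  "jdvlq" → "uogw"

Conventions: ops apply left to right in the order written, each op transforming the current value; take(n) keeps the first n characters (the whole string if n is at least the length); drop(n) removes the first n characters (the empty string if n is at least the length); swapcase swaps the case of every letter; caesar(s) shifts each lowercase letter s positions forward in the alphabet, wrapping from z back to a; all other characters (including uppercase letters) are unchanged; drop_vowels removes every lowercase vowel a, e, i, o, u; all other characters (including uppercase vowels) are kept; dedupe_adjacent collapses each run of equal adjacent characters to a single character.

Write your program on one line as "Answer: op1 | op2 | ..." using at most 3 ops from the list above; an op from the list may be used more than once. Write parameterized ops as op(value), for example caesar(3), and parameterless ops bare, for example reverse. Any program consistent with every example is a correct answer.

caesar(11) | take(4)

Check, running the answer program on each example:
  "mor" -> "xzc" -> "xzc"
  "tehgoxamlu" -> "epsrzilxwf" -> "epsr"
  "zmbqinew" -> "kxmbtyph" -> "kxmb"
  "jdvlq" -> "uogwb" -> "uogw"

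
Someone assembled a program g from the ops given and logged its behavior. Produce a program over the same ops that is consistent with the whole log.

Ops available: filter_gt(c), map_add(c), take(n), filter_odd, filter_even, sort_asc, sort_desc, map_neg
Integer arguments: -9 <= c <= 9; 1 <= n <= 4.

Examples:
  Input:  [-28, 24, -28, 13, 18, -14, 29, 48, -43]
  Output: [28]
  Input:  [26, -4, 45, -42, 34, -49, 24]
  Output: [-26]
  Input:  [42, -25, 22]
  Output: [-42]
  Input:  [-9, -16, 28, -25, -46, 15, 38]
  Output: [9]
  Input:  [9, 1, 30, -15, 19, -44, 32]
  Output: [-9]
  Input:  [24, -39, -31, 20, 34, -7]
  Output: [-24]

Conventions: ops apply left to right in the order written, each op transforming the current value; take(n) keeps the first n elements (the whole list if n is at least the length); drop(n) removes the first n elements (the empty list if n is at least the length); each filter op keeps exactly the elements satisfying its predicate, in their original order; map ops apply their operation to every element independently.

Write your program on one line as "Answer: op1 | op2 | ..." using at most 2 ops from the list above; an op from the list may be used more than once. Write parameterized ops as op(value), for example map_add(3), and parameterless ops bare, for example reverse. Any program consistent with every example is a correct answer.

map_neg | take(1)

Check, running the answer program on each example:
  [-28, 24, -28, 13, 18, -14, 29, 48, -43] -> [28, -24, 28, -13, -18, 14, -29, -48, 43] -> [28]
  [26, -4, 45, -42, 34, -49, 24] -> [-26, 4, -45, 42, -34, 49, -24] -> [-26]
  [42, -25, 22] -> [-42, 25, -22] -> [-42]
  [-9, -16, 28, -25, -46, 15, 38] -> [9, 16, -28, 25, 46, -15, -38] -> [9]
  [9, 1, 30, -15, 19, -44, 32] -> [-9, -1, -30, 15, -19, 44, -32] -> [-9]
  [24, -39, -31, 20, 34, -7] -> [-24, 39, 31, -20, -34, 7] -> [-24]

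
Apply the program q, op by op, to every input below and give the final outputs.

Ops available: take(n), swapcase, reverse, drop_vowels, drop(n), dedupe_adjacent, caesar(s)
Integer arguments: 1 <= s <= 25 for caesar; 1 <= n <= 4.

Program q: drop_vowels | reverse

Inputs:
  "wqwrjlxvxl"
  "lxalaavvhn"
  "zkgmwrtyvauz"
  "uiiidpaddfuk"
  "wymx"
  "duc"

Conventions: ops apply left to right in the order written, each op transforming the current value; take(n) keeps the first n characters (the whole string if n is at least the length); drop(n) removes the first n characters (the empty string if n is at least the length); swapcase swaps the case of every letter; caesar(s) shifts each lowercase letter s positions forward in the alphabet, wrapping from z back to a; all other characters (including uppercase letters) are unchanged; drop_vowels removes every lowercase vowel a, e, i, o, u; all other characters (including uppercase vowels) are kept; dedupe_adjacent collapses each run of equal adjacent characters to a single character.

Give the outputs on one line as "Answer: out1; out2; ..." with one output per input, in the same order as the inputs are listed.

"lxvxljrwqw"; "nhvvlxl"; "zvytrwmgkz"; "kfddpd"; "xmyw"; "cd"

Execution, op by op:
  "wqwrjlxvxl" -> "wqwrjlxvxl" -> "lxvxljrwqw"
  "lxalaavvhn" -> "lxlvvhn" -> "nhvvlxl"
  "zkgmwrtyvauz" -> "zkgmwrtyvz" -> "zvytrwmgkz"
  "uiiidpaddfuk" -> "dpddfk" -> "kfddpd"
  "wymx" -> "wymx" -> "xmyw"
  "duc" -> "dc" -> "cd"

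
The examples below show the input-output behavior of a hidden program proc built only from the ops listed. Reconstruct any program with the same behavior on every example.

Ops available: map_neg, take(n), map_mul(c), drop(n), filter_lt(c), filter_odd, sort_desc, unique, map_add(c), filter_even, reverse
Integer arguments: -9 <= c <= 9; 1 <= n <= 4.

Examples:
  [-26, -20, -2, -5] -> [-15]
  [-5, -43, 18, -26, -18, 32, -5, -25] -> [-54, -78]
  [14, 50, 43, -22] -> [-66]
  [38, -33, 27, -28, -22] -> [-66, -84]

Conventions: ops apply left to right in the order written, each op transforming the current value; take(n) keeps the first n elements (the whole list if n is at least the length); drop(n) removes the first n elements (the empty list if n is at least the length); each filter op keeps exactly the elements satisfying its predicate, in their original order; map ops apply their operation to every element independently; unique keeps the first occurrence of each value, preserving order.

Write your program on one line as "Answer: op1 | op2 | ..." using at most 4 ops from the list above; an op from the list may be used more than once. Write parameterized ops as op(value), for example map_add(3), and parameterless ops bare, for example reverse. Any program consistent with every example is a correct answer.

drop(3) | map_mul(3) | take(2) | sort_desc

Check, running the answer program on each example:
  [-26, -20, -2, -5] -> [-5] -> [-15] -> [-15] -> [-15]
  [-5, -43, 18, -26, -18, 32, -5, -25] -> [-26, -18, 32, -5, -25] -> [-78, -54, 96, -15, -75] -> [-78, -54] -> [-54, -78]
  [14, 50, 43, -22] -> [-22] -> [-66] -> [-66] -> [-66]
  [38, -33, 27, -28, -22] -> [-28, -22] -> [-84, -66] -> [-84, -66] -> [-66, -84]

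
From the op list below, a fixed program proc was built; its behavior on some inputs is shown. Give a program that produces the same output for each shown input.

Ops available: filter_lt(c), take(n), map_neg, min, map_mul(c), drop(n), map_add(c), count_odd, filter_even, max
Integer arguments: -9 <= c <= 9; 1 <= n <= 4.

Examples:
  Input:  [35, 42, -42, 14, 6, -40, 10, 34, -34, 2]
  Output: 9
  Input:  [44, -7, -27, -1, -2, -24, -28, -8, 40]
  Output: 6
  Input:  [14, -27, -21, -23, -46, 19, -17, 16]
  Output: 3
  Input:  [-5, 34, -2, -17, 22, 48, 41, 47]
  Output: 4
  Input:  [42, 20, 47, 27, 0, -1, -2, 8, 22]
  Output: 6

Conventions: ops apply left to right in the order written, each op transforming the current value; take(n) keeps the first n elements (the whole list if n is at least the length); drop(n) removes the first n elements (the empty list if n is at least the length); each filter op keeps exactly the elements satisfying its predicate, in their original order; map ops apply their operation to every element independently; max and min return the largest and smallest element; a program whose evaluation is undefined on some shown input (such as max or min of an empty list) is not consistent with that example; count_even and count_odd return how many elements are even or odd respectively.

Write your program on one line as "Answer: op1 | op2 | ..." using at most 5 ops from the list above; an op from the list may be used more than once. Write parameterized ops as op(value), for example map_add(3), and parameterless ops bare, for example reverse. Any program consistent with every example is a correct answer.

map_neg | filter_even | map_add(3) | count_odd

Check, running the answer program on each example:
  [35, 42, -42, 14, 6, -40, 10, 34, -34, 2] -> [-35, -42, 42, -14, -6, 40, -10, -34, 34, -2] -> [-42, 42, -14, -6, 40, -10, -34, 34, -2] -> [-39, 45, -11, -3, 43, -7, -31, 37, 1] -> 9
  [44, -7, -27, -1, -2, -24, -28, -8, 40] -> [-44, 7, 27, 1, 2, 24, 28, 8, -40] -> [-44, 2, 24, 28, 8, -40] -> [-41, 5, 27, 31, 11, -37] -> 6
  [14, -27, -21, -23, -46, 19, -17, 16] -> [-14, 27, 21, 23, 46, -19, 17, -16] -> [-14, 46, -16] -> [-11, 49, -13] -> 3
  [-5, 34, -2, -17, 22, 48, 41, 47] -> [5, -34, 2, 17, -22, -48, -41, -47] -> [-34, 2, -22, -48] -> [-31, 5, -19, -45] -> 4
  [42, 20, 47, 27, 0, -1, -2, 8, 22] -> [-42, -20, -47, -27, 0, 1, 2, -8, -22] -> [-42, -20, 0, 2, -8, -22] -> [-39, -17, 3, 5, -5, -19] -> 6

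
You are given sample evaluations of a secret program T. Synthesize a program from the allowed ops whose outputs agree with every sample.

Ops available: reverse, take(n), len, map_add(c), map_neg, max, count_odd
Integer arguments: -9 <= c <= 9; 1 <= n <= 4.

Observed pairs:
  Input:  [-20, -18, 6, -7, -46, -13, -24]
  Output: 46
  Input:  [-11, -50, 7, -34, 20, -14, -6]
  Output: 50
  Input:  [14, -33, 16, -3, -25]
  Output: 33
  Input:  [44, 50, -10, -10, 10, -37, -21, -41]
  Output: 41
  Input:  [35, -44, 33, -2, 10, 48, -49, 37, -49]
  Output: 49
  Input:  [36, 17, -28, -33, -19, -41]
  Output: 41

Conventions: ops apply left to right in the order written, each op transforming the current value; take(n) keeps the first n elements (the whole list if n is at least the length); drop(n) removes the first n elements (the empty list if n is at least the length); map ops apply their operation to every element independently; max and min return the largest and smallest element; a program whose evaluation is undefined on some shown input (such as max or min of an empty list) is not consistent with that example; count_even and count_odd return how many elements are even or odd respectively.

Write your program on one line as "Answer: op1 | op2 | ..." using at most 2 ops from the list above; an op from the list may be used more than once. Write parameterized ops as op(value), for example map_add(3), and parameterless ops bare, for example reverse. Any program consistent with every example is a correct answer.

map_neg | max

Check, running the answer program on each example:
  [-20, -18, 6, -7, -46, -13, -24] -> [20, 18, -6, 7, 46, 13, 24] -> 46
  [-11, -50, 7, -34, 20, -14, -6] -> [11, 50, -7, 34, -20, 14, 6] -> 50
  [14, -33, 16, -3, -25] -> [-14, 33, -16, 3, 25] -> 33
  [44, 50, -10, -10, 10, -37, -21, -41] -> [-44, -50, 10, 10, -10, 37, 21, 41] -> 41
  [35, -44, 33, -2, 10, 48, -49, 37, -49] -> [-35, 44, -33, 2, -10, -48, 49, -37, 49] -> 49
  [36, 17, -28, -33, -19, -41] -> [-36, -17, 28, 33, 19, 41] -> 41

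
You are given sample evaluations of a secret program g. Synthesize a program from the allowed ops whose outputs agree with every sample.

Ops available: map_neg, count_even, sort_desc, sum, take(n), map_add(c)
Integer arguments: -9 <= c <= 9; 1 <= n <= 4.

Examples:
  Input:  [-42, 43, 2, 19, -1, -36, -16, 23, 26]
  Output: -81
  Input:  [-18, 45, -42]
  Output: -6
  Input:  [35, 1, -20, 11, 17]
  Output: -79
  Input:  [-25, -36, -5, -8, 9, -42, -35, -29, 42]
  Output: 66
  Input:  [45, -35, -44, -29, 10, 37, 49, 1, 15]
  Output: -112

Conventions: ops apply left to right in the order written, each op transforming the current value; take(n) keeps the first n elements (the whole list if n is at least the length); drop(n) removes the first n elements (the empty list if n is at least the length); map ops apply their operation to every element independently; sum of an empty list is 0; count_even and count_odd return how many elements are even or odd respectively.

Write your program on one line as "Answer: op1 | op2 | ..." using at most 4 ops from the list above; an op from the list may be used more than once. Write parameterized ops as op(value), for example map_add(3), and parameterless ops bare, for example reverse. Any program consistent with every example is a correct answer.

map_add(8) | map_add(-1) | map_neg | sum

Check, running the answer program on each example:
  [-42, 43, 2, 19, -1, -36, -16, 23, 26] -> [-34, 51, 10, 27, 7, -28, -8, 31, 34] -> [-35, 50, 9, 26, 6, -29, -9, 30, 33] -> [35, -50, -9, -26, -6, 29, 9, -30, -33] -> -81
  [-18, 45, -42] -> [-10, 53, -34] -> [-11, 52, -35] -> [11, -52, 35] -> -6
  [35, 1, -20, 11, 17] -> [43, 9, -12, 19, 25] -> [42, 8, -13, 18, 24] -> [-42, -8, 13, -18, -24] -> -79
  [-25, -36, -5, -8, 9, -42, -35, -29, 42] -> [-17, -28, 3, 0, 17, -34, -27, -21, 50] -> [-18, -29, 2, -1, 16, -35, -28, -22, 49] -> [18, 29, -2, 1, -16, 35, 28, 22, -49] -> 66
  [45, -35, -44, -29, 10, 37, 49, 1, 15] -> [53, -27, -36, -21, 18, 45, 57, 9, 23] -> [52, -28, -37, -22, 17, 44, 56, 8, 22] -> [-52, 28, 37, 22, -17, -44, -56, -8, -22] -> -112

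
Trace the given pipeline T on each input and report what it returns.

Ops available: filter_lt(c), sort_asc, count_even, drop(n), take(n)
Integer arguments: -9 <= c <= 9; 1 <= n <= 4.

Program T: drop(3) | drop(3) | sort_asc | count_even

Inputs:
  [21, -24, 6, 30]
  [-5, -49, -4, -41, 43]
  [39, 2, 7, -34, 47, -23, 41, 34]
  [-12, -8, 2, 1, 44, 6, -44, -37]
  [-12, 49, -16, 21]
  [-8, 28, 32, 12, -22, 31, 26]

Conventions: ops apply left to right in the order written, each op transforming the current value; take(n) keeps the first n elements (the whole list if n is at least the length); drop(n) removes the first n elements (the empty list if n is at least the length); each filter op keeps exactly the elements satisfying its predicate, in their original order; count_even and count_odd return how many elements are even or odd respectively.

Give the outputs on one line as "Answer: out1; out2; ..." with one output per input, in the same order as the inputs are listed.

0; 0; 1; 1; 0; 1

Execution, op by op:
  [21, -24, 6, 30] -> [30] -> [] -> [] -> 0
  [-5, -49, -4, -41, 43] -> [-41, 43] -> [] -> [] -> 0
  [39, 2, 7, -34, 47, -23, 41, 34] -> [-34, 47, -23, 41, 34] -> [41, 34] -> [34, 41] -> 1
  [-12, -8, 2, 1, 44, 6, -44, -37] -> [1, 44, 6, -44, -37] -> [-44, -37] -> [-44, -37] -> 1
  [-12, 49, -16, 21] -> [21] -> [] -> [] -> 0
  [-8, 28, 32, 12, -22, 31, 26] -> [12, -22, 31, 26] -> [26] -> [26] -> 1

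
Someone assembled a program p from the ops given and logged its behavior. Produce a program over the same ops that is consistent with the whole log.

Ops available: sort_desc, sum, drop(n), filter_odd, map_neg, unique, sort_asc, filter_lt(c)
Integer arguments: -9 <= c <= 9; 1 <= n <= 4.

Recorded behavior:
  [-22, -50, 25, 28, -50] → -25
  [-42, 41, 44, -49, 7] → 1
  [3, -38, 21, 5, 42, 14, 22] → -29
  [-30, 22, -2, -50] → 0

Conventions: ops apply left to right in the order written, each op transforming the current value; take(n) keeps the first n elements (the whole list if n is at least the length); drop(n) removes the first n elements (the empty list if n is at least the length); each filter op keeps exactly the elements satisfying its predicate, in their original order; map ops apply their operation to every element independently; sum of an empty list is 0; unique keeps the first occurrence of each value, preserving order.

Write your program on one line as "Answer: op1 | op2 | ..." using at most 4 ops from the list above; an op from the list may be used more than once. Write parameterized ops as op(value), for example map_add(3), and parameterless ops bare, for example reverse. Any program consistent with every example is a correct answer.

filter_odd | map_neg | sort_asc | sum

Check, running the answer program on each example:
  [-22, -50, 25, 28, -50] -> [25] -> [-25] -> [-25] -> -25
  [-42, 41, 44, -49, 7] -> [41, -49, 7] -> [-41, 49, -7] -> [-41, -7, 49] -> 1
  [3, -38, 21, 5, 42, 14, 22] -> [3, 21, 5] -> [-3, -21, -5] -> [-21, -5, -3] -> -29
  [-30, 22, -2, -50] -> [] -> [] -> [] -> 0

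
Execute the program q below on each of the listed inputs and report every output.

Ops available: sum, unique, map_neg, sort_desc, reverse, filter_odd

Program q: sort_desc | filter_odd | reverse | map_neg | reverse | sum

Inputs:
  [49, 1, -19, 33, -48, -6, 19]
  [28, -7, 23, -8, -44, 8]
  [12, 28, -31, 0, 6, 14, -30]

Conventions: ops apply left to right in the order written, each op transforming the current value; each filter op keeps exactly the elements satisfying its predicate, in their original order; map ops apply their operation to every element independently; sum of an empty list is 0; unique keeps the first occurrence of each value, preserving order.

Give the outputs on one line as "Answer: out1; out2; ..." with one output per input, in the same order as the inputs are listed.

Execution, op by op:
  [49, 1, -19, 33, -48, -6, 19] -> [49, 33, 19, 1, -6, -19, -48] -> [49, 33, 19, 1, -19] -> [-19, 1, 19, 33, 49] -> [19, -1, -19, -33, -49] -> [-49, -33, -19, -1, 19] -> -83
  [28, -7, 23, -8, -44, 8] -> [28, 23, 8, -7, -8, -44] -> [23, -7] -> [-7, 23] -> [7, -23] -> [-23, 7] -> -16
  [12, 28, -31, 0, 6, 14, -30] -> [28, 14, 12, 6, 0, -30, -31] -> [-31] -> [-31] -> [31] -> [31] -> 31

-83; -16; 31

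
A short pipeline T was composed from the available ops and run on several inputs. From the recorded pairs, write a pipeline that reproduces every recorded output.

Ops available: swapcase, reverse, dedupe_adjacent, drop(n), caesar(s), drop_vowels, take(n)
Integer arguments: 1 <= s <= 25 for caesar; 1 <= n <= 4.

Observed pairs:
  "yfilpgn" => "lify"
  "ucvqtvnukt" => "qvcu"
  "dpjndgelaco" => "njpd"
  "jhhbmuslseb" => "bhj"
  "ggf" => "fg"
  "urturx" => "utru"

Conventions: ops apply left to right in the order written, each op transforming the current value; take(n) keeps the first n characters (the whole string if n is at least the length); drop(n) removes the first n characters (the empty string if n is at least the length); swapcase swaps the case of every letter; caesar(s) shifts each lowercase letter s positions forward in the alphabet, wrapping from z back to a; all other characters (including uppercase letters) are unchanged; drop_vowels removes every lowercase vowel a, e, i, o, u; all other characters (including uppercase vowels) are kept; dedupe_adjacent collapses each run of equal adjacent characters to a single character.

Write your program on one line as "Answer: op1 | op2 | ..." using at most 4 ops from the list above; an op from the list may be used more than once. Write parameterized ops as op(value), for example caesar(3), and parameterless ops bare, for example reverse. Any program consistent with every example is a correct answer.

take(4) | reverse | dedupe_adjacent

Check, running the answer program on each example:
  "yfilpgn" -> "yfil" -> "lify" -> "lify"
  "ucvqtvnukt" -> "ucvq" -> "qvcu" -> "qvcu"
  "dpjndgelaco" -> "dpjn" -> "njpd" -> "njpd"
  "jhhbmuslseb" -> "jhhb" -> "bhhj" -> "bhj"
  "ggf" -> "ggf" -> "fgg" -> "fg"
  "urturx" -> "urtu" -> "utru" -> "utru"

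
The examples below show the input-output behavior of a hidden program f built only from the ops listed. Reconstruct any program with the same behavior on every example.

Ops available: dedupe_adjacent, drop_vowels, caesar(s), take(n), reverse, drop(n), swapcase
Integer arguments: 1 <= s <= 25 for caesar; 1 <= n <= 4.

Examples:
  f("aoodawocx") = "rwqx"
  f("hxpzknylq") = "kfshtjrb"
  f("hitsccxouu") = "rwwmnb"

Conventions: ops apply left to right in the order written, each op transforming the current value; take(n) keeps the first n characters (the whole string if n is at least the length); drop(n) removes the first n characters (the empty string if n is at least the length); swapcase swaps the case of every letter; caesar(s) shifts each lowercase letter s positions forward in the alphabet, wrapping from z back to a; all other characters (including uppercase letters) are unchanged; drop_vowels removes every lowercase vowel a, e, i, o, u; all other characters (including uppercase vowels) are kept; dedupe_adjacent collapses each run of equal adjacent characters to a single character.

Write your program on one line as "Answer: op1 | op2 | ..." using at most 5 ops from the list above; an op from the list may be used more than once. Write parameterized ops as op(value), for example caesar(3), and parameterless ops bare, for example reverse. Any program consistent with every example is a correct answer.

drop_vowels | reverse | caesar(20) | drop_vowels

Check, running the answer program on each example:
  "aoodawocx" -> "dwcx" -> "xcwd" -> "rwqx" -> "rwqx"
  "hxpzknylq" -> "hxpzknylq" -> "qlynkzpxh" -> "kfshetjrb" -> "kfshtjrb"
  "hitsccxouu" -> "htsccx" -> "xccsth" -> "rwwmnb" -> "rwwmnb"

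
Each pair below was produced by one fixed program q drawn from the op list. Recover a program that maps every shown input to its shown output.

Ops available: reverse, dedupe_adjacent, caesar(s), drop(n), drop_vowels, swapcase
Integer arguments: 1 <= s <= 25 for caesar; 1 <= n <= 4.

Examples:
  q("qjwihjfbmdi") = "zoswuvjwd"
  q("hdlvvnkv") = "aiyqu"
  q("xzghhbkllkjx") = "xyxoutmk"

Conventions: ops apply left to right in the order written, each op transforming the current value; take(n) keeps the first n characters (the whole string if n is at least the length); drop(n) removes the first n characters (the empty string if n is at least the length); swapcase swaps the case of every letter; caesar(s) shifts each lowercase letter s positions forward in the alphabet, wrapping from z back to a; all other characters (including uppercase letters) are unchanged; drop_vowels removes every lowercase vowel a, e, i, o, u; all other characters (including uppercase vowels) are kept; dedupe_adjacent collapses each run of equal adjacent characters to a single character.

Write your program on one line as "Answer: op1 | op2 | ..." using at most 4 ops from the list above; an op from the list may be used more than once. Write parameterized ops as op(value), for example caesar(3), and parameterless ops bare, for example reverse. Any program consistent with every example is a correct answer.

dedupe_adjacent | reverse | drop(2) | caesar(13)

Check, running the answer program on each example:
  "qjwihjfbmdi" -> "qjwihjfbmdi" -> "idmbfjhiwjq" -> "mbfjhiwjq" -> "zoswuvjwd"
  "hdlvvnkv" -> "hdlvnkv" -> "vknvldh" -> "nvldh" -> "aiyqu"
  "xzghhbkllkjx" -> "xzghbklkjx" -> "xjklkbhgzx" -> "klkbhgzx" -> "xyxoutmk"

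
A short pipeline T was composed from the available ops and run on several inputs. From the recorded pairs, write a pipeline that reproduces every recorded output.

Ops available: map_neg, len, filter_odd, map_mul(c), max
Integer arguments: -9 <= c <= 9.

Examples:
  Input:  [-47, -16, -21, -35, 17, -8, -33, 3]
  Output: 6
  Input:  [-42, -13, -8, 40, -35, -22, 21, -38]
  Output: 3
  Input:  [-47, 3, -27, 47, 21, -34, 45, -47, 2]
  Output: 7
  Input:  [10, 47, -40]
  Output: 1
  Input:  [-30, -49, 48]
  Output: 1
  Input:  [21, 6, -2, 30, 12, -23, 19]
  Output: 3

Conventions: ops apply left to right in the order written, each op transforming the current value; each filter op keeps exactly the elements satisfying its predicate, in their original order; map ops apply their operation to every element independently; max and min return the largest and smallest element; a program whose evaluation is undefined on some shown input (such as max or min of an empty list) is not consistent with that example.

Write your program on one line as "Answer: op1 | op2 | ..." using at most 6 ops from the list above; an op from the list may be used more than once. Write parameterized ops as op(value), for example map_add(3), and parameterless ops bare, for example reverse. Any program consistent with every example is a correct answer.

map_mul(5) | map_mul(-7) | filter_odd | map_mul(7) | map_mul(5) | len

Check, running the answer program on each example:
  [-47, -16, -21, -35, 17, -8, -33, 3] -> [-235, -80, -105, -175, 85, -40, -165, 15] -> [1645, 560, 735, 1225, -595, 280, 1155, -105] -> [1645, 735, 1225, -595, 1155, -105] -> [11515, 5145, 8575, -4165, 8085, -735] -> [57575, 25725, 42875, -20825, 40425, -3675] -> 6
  [-42, -13, -8, 40, -35, -22, 21, -38] -> [-210, -65, -40, 200, -175, -110, 105, -190] -> [1470, 455, 280, -1400, 1225, 770, -735, 1330] -> [455, 1225, -735] -> [3185, 8575, -5145] -> [15925, 42875, -25725] -> 3
  [-47, 3, -27, 47, 21, -34, 45, -47, 2] -> [-235, 15, -135, 235, 105, -170, 225, -235, 10] -> [1645, -105, 945, -1645, -735, 1190, -1575, 1645, -70] -> [1645, -105, 945, -1645, -735, -1575, 1645] -> [11515, -735, 6615, -11515, -5145, -11025, 11515] -> [57575, -3675, 33075, -57575, -25725, -55125, 57575] -> 7
  [10, 47, -40] -> [50, 235, -200] -> [-350, -1645, 1400] -> [-1645] -> [-11515] -> [-57575] -> 1
  [-30, -49, 48] -> [-150, -245, 240] -> [1050, 1715, -1680] -> [1715] -> [12005] -> [60025] -> 1
  [21, 6, -2, 30, 12, -23, 19] -> [105, 30, -10, 150, 60, -115, 95] -> [-735, -210, 70, -1050, -420, 805, -665] -> [-735, 805, -665] -> [-5145, 5635, -4655] -> [-25725, 28175, -23275] -> 3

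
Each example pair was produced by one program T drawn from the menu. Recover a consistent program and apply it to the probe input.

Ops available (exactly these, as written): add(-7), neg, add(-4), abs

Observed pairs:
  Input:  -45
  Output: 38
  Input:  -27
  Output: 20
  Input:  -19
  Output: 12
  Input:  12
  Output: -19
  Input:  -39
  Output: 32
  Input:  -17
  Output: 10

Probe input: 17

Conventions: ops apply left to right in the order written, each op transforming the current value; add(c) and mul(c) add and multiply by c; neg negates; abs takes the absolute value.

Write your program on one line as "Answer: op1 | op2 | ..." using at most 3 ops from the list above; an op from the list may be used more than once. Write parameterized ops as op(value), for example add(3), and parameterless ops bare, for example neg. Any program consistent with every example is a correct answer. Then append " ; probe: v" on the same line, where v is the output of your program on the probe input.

neg | add(-7) ; probe: -24

Check, running the answer program on each example:
  -45 -> 45 -> 38
  -27 -> 27 -> 20
  -19 -> 19 -> 12
  12 -> -12 -> -19
  -39 -> 39 -> 32
  -17 -> 17 -> 10
  probe: 17 -> -17 -> -24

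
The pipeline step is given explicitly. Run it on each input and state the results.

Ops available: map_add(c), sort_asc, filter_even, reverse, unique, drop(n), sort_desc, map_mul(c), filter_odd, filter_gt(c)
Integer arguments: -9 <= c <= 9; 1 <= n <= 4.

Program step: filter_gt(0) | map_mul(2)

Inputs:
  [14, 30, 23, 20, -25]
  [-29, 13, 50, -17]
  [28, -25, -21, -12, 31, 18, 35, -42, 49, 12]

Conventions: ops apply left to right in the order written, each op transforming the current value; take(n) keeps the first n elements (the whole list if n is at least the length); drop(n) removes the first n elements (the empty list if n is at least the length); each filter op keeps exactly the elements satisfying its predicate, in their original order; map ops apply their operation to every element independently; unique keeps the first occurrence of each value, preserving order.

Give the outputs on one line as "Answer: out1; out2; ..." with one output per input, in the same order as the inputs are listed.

Execution, op by op:
  [14, 30, 23, 20, -25] -> [14, 30, 23, 20] -> [28, 60, 46, 40]
  [-29, 13, 50, -17] -> [13, 50] -> [26, 100]
  [28, -25, -21, -12, 31, 18, 35, -42, 49, 12] -> [28, 31, 18, 35, 49, 12] -> [56, 62, 36, 70, 98, 24]

[28, 60, 46, 40]; [26, 100]; [56, 62, 36, 70, 98, 24]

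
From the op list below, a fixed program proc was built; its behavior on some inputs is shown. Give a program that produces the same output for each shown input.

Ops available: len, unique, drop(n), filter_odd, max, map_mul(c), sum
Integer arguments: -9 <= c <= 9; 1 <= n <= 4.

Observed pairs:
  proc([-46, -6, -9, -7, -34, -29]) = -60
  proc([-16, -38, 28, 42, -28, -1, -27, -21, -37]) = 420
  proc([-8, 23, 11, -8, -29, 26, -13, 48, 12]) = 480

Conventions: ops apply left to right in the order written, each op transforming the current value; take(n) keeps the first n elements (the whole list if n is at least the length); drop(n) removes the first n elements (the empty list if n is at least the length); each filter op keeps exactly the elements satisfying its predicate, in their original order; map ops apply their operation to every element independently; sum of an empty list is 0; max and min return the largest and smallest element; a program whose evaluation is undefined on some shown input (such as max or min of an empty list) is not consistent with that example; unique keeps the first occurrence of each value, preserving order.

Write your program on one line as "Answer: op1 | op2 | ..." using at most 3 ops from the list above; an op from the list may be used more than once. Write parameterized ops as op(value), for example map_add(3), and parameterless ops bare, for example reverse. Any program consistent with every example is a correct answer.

map_mul(-2) | map_mul(-5) | max

Check, running the answer program on each example:
  [-46, -6, -9, -7, -34, -29] -> [92, 12, 18, 14, 68, 58] -> [-460, -60, -90, -70, -340, -290] -> -60
  [-16, -38, 28, 42, -28, -1, -27, -21, -37] -> [32, 76, -56, -84, 56, 2, 54, 42, 74] -> [-160, -380, 280, 420, -280, -10, -270, -210, -370] -> 420
  [-8, 23, 11, -8, -29, 26, -13, 48, 12] -> [16, -46, -22, 16, 58, -52, 26, -96, -24] -> [-80, 230, 110, -80, -290, 260, -130, 480, 120] -> 480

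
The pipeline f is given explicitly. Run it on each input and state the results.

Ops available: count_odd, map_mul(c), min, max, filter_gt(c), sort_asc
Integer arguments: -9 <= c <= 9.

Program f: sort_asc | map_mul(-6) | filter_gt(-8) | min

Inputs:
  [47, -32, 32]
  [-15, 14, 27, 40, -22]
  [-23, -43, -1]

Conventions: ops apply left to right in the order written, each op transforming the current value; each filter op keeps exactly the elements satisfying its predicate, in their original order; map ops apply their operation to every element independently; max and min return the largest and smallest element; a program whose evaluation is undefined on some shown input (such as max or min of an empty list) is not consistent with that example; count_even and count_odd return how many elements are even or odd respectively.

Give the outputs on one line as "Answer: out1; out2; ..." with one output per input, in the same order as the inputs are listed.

192; 90; 6

Execution, op by op:
  [47, -32, 32] -> [-32, 32, 47] -> [192, -192, -282] -> [192] -> 192
  [-15, 14, 27, 40, -22] -> [-22, -15, 14, 27, 40] -> [132, 90, -84, -162, -240] -> [132, 90] -> 90
  [-23, -43, -1] -> [-43, -23, -1] -> [258, 138, 6] -> [258, 138, 6] -> 6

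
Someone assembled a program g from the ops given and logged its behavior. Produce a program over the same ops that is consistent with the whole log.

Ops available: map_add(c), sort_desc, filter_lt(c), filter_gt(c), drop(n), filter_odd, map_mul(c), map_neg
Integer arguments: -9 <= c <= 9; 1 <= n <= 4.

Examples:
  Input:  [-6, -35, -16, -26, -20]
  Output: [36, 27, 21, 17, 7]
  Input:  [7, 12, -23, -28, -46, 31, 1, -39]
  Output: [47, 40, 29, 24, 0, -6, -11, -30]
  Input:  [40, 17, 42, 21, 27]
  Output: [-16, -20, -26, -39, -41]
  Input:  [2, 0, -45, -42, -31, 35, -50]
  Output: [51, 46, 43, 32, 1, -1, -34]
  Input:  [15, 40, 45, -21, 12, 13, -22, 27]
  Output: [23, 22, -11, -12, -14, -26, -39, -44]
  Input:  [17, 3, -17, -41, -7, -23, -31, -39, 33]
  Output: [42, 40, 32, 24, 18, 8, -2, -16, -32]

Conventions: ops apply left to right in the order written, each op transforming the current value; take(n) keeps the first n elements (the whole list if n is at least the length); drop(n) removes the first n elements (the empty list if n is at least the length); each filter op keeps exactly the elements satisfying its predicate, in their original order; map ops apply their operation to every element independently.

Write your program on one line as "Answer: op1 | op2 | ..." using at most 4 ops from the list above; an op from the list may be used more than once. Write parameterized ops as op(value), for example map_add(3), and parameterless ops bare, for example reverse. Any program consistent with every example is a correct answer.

map_neg | map_add(1) | sort_desc

Check, running the answer program on each example:
  [-6, -35, -16, -26, -20] -> [6, 35, 16, 26, 20] -> [7, 36, 17, 27, 21] -> [36, 27, 21, 17, 7]
  [7, 12, -23, -28, -46, 31, 1, -39] -> [-7, -12, 23, 28, 46, -31, -1, 39] -> [-6, -11, 24, 29, 47, -30, 0, 40] -> [47, 40, 29, 24, 0, -6, -11, -30]
  [40, 17, 42, 21, 27] -> [-40, -17, -42, -21, -27] -> [-39, -16, -41, -20, -26] -> [-16, -20, -26, -39, -41]
  [2, 0, -45, -42, -31, 35, -50] -> [-2, 0, 45, 42, 31, -35, 50] -> [-1, 1, 46, 43, 32, -34, 51] -> [51, 46, 43, 32, 1, -1, -34]
  [15, 40, 45, -21, 12, 13, -22, 27] -> [-15, -40, -45, 21, -12, -13, 22, -27] -> [-14, -39, -44, 22, -11, -12, 23, -26] -> [23, 22, -11, -12, -14, -26, -39, -44]
  [17, 3, -17, -41, -7, -23, -31, -39, 33] -> [-17, -3, 17, 41, 7, 23, 31, 39, -33] -> [-16, -2, 18, 42, 8, 24, 32, 40, -32] -> [42, 40, 32, 24, 18, 8, -2, -16, -32]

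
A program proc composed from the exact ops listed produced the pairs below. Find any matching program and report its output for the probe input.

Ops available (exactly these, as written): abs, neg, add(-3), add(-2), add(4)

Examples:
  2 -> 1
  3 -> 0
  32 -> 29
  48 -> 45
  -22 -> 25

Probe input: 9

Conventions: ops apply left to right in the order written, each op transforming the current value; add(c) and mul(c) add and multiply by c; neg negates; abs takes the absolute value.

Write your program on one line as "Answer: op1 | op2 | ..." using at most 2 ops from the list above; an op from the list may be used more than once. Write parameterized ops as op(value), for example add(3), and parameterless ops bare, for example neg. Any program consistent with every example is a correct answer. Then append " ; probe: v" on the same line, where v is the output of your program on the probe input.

add(-3) | abs ; probe: 6

Check, running the answer program on each example:
  2 -> -1 -> 1
  3 -> 0 -> 0
  32 -> 29 -> 29
  48 -> 45 -> 45
  -22 -> -25 -> 25
  probe: 9 -> 6 -> 6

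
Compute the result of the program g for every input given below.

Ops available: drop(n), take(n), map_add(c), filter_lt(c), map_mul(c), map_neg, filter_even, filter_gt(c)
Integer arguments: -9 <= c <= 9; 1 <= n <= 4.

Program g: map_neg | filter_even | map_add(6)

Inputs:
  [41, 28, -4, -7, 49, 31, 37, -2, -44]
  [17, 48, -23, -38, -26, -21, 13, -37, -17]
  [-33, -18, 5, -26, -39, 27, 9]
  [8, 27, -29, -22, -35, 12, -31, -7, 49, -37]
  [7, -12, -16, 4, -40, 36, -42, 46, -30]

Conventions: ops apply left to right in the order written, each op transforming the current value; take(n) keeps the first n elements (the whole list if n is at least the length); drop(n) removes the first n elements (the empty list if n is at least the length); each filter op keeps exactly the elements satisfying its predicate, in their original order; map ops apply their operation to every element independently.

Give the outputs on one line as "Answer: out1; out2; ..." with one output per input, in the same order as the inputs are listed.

[-22, 10, 8, 50]; [-42, 44, 32]; [24, 32]; [-2, 28, -6]; [18, 22, 2, 46, -30, 48, -40, 36]

Execution, op by op:
  [41, 28, -4, -7, 49, 31, 37, -2, -44] -> [-41, -28, 4, 7, -49, -31, -37, 2, 44] -> [-28, 4, 2, 44] -> [-22, 10, 8, 50]
  [17, 48, -23, -38, -26, -21, 13, -37, -17] -> [-17, -48, 23, 38, 26, 21, -13, 37, 17] -> [-48, 38, 26] -> [-42, 44, 32]
  [-33, -18, 5, -26, -39, 27, 9] -> [33, 18, -5, 26, 39, -27, -9] -> [18, 26] -> [24, 32]
  [8, 27, -29, -22, -35, 12, -31, -7, 49, -37] -> [-8, -27, 29, 22, 35, -12, 31, 7, -49, 37] -> [-8, 22, -12] -> [-2, 28, -6]
  [7, -12, -16, 4, -40, 36, -42, 46, -30] -> [-7, 12, 16, -4, 40, -36, 42, -46, 30] -> [12, 16, -4, 40, -36, 42, -46, 30] -> [18, 22, 2, 46, -30, 48, -40, 36]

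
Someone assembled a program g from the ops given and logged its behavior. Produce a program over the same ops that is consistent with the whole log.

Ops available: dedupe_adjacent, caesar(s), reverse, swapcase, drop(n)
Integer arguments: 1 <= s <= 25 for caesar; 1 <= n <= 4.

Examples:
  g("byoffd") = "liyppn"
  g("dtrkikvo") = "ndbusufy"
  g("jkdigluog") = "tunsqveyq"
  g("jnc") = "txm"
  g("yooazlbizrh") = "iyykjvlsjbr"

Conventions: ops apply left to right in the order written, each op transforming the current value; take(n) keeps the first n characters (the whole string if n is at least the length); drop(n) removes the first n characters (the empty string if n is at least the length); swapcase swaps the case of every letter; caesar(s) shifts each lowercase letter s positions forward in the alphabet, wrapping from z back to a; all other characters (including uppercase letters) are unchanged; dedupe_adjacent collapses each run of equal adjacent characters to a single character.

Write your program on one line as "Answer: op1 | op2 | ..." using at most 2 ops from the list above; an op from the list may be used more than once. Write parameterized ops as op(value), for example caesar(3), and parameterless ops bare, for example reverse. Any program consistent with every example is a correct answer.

caesar(1) | caesar(9)

Check, running the answer program on each example:
  "byoffd" -> "czpgge" -> "liyppn"
  "dtrkikvo" -> "eusljlwp" -> "ndbusufy"
  "jkdigluog" -> "klejhmvph" -> "tunsqveyq"
  "jnc" -> "kod" -> "txm"
  "yooazlbizrh" -> "zppbamcjasi" -> "iyykjvlsjbr"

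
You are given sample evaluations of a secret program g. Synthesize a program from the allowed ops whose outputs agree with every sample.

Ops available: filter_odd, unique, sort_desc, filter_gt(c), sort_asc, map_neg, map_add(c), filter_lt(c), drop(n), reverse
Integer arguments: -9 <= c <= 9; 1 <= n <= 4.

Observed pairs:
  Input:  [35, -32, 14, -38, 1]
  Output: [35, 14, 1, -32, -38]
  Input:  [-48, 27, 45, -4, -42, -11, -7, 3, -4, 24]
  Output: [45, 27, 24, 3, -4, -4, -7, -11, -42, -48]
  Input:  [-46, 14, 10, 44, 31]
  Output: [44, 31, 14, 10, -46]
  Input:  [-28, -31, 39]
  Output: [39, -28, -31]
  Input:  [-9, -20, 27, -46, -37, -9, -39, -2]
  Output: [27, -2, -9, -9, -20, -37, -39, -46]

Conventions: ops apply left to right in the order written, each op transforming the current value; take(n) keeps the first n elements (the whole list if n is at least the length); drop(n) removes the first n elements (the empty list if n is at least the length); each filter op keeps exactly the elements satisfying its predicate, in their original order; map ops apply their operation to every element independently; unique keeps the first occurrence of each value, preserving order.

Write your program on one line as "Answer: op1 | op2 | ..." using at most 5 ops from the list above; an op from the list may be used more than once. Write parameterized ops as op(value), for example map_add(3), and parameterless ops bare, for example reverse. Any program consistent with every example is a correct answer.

map_add(9) | reverse | sort_asc | sort_desc | map_add(-9)

Check, running the answer program on each example:
  [35, -32, 14, -38, 1] -> [44, -23, 23, -29, 10] -> [10, -29, 23, -23, 44] -> [-29, -23, 10, 23, 44] -> [44, 23, 10, -23, -29] -> [35, 14, 1, -32, -38]
  [-48, 27, 45, -4, -42, -11, -7, 3, -4, 24] -> [-39, 36, 54, 5, -33, -2, 2, 12, 5, 33] -> [33, 5, 12, 2, -2, -33, 5, 54, 36, -39] -> [-39, -33, -2, 2, 5, 5, 12, 33, 36, 54] -> [54, 36, 33, 12, 5, 5, 2, -2, -33, -39] -> [45, 27, 24, 3, -4, -4, -7, -11, -42, -48]
  [-46, 14, 10, 44, 31] -> [-37, 23, 19, 53, 40] -> [40, 53, 19, 23, -37] -> [-37, 19, 23, 40, 53] -> [53, 40, 23, 19, -37] -> [44, 31, 14, 10, -46]
  [-28, -31, 39] -> [-19, -22, 48] -> [48, -22, -19] -> [-22, -19, 48] -> [48, -19, -22] -> [39, -28, -31]
  [-9, -20, 27, -46, -37, -9, -39, -2] -> [0, -11, 36, -37, -28, 0, -30, 7] -> [7, -30, 0, -28, -37, 36, -11, 0] -> [-37, -30, -28, -11, 0, 0, 7, 36] -> [36, 7, 0, 0, -11, -28, -30, -37] -> [27, -2, -9, -9, -20, -37, -39, -46]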